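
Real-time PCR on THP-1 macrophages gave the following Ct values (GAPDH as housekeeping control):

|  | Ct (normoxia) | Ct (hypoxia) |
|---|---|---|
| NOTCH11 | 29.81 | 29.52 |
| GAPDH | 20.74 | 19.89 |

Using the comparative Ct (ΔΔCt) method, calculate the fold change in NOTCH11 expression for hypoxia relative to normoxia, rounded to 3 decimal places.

ΔCt(normoxia) = 29.810 − 20.740 = 9.070
ΔCt(hypoxia) = 29.520 − 19.890 = 9.630
ΔΔCt = 9.630 − 9.070 = 0.560
Fold change = 2^(−0.560) = 0.6783

0.678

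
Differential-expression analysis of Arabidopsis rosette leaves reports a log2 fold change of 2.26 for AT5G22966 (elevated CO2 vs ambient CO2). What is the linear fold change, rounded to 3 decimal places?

Fold change = 2^(2.26) = 4.7899

4.790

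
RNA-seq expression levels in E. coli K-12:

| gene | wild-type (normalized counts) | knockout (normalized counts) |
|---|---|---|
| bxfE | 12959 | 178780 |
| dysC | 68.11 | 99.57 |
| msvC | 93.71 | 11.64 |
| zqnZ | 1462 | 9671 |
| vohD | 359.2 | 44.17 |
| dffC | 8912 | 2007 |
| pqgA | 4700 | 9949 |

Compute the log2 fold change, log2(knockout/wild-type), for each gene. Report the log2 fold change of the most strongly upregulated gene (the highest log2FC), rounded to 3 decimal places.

log2(178780/12959) = 3.786  (bxfE)
log2(99.57/68.11) = 0.548  (dysC)
log2(11.64/93.71) = -3.009  (msvC)
log2(9671/1462) = 2.726  (zqnZ)
log2(44.17/359.2) = -3.024  (vohD)
log2(2007/8912) = -2.151  (dffC)
log2(9949/4700) = 1.082  (pqgA)
bxfE is most strongly upregulated.

3.786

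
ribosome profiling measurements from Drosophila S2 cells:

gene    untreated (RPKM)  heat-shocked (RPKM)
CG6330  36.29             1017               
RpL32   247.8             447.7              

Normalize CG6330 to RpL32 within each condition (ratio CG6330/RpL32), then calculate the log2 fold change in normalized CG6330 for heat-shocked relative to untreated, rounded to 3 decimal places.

3.955

CG6330/RpL32 (untreated) = 36.29 / 247.8 = 0.14645
CG6330/RpL32 (heat-shocked) = 1017 / 447.7 = 2.2716
Fold change = 2.2716 / 0.14645 = 15.5113
log2(15.5113) = 3.9552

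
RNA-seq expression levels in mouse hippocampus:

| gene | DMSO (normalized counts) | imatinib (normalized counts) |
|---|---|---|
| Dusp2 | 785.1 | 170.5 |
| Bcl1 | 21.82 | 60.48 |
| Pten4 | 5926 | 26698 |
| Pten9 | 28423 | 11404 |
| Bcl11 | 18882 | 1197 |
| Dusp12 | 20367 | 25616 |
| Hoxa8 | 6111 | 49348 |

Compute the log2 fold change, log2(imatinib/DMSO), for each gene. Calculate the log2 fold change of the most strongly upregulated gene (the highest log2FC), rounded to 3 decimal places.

3.014

log2(170.5/785.1) = -2.203  (Dusp2)
log2(60.48/21.82) = 1.471  (Bcl1)
log2(26698/5926) = 2.172  (Pten4)
log2(11404/28423) = -1.318  (Pten9)
log2(1197/18882) = -3.980  (Bcl11)
log2(25616/20367) = 0.331  (Dusp12)
log2(49348/6111) = 3.014  (Hoxa8)
Hoxa8 is most strongly upregulated.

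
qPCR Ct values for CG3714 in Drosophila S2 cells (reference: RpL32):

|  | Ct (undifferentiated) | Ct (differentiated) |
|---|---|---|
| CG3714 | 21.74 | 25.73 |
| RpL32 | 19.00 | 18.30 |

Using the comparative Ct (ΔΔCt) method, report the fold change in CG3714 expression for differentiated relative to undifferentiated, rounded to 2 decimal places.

0.04

ΔCt(undifferentiated) = 21.740 − 19.000 = 2.740
ΔCt(differentiated) = 25.730 − 18.300 = 7.430
ΔΔCt = 7.430 − 2.740 = 4.690
Fold change = 2^(−4.690) = 0.039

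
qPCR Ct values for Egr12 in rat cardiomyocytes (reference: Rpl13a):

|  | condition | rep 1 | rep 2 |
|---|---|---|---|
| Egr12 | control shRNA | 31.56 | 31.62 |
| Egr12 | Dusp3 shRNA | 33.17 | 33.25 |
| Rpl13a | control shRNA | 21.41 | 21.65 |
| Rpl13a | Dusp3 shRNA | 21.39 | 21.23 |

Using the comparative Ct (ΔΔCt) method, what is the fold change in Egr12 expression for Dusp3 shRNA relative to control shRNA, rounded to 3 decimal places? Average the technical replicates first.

Mean Ct: Egr12 control shRNA 31.590; Egr12 Dusp3 shRNA 33.210; Rpl13a control shRNA 21.530; Rpl13a Dusp3 shRNA 21.310
ΔCt(control shRNA) = 31.590 − 21.530 = 10.060
ΔCt(Dusp3 shRNA) = 33.210 − 21.310 = 11.900
ΔΔCt = 11.900 − 10.060 = 1.840
Fold change = 2^(−1.840) = 0.2793

0.279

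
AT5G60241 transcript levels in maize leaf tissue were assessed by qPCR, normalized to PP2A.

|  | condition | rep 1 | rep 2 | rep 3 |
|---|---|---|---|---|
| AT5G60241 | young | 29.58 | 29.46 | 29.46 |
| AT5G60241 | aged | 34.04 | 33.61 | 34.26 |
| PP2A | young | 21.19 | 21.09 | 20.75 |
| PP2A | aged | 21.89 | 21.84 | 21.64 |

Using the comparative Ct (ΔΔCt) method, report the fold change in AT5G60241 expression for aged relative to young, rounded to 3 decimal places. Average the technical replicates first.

0.077

Mean Ct: AT5G60241 young 29.500; AT5G60241 aged 33.970; PP2A young 21.010; PP2A aged 21.790
ΔCt(young) = 29.500 − 21.010 = 8.490
ΔCt(aged) = 33.970 − 21.790 = 12.180
ΔΔCt = 12.180 − 8.490 = 3.690
Fold change = 2^(−3.690) = 0.0775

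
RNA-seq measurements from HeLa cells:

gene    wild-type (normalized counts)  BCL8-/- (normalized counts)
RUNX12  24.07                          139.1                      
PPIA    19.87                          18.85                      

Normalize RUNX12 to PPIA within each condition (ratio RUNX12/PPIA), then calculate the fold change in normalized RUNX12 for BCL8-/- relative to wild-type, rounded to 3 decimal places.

RUNX12/PPIA (wild-type) = 24.07 / 19.87 = 1.2114
RUNX12/PPIA (BCL8-/-) = 139.1 / 18.85 = 7.3793
Fold change = 7.3793 / 1.2114 = 6.0917

6.092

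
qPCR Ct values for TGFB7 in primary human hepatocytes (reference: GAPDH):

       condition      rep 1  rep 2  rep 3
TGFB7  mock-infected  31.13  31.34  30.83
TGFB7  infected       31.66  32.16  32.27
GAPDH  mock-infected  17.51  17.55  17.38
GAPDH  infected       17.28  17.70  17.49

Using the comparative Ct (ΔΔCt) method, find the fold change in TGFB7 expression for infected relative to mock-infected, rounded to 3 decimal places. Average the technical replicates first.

0.529

Mean Ct: TGFB7 mock-infected 31.100; TGFB7 infected 32.030; GAPDH mock-infected 17.480; GAPDH infected 17.490
ΔCt(mock-infected) = 31.100 − 17.480 = 13.620
ΔCt(infected) = 32.030 − 17.490 = 14.540
ΔΔCt = 14.540 − 13.620 = 0.920
Fold change = 2^(−0.920) = 0.5285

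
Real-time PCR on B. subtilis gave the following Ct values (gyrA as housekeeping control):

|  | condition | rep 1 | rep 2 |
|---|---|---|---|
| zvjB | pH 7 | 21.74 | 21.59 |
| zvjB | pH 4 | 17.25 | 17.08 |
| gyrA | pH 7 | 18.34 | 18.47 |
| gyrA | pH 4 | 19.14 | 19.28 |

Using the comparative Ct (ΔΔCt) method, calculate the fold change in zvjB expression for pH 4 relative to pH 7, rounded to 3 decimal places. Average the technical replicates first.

39.533

Mean Ct: zvjB pH 7 21.665; zvjB pH 4 17.165; gyrA pH 7 18.405; gyrA pH 4 19.210
ΔCt(pH 7) = 21.665 − 18.405 = 3.260
ΔCt(pH 4) = 17.165 − 19.210 = -2.045
ΔΔCt = -2.045 − 3.260 = -5.305
Fold change = 2^(−(-5.305)) = 2^5.305 = 39.5334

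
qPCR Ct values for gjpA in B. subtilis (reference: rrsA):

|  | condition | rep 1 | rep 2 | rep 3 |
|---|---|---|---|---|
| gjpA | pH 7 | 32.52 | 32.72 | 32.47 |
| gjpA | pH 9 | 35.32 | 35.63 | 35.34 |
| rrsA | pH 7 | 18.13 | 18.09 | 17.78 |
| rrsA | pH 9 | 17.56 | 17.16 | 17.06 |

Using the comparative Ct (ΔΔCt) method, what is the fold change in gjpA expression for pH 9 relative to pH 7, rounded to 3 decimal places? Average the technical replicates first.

Mean Ct: gjpA pH 7 32.570; gjpA pH 9 35.430; rrsA pH 7 18.000; rrsA pH 9 17.260
ΔCt(pH 7) = 32.570 − 18.000 = 14.570
ΔCt(pH 9) = 35.430 − 17.260 = 18.170
ΔΔCt = 18.170 − 14.570 = 3.600
Fold change = 2^(−3.600) = 0.0825

0.082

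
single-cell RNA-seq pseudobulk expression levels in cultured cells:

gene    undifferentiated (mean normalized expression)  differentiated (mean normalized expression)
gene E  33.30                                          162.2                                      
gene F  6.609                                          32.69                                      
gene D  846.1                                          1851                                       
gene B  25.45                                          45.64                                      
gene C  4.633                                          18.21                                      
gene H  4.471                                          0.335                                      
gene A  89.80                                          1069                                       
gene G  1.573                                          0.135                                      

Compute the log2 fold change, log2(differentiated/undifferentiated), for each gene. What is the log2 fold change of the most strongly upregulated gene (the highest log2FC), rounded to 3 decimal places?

log2(162.2/33.30) = 2.284  (gene E)
log2(32.69/6.609) = 2.306  (gene F)
log2(1851/846.1) = 1.129  (gene D)
log2(45.64/25.45) = 0.843  (gene B)
log2(18.21/4.633) = 1.975  (gene C)
log2(0.335/4.471) = -3.738  (gene H)
log2(1069/89.80) = 3.573  (gene A)
log2(0.135/1.573) = -3.542  (gene G)
gene A is most strongly upregulated.

3.573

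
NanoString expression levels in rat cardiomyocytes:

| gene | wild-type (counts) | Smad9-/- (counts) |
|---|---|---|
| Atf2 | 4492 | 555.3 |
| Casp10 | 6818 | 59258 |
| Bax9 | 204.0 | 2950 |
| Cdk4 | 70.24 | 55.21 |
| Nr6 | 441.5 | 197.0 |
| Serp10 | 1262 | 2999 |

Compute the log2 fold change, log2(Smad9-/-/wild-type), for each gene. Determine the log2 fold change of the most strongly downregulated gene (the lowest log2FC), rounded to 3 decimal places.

-3.016

log2(555.3/4492) = -3.016  (Atf2)
log2(59258/6818) = 3.120  (Casp10)
log2(2950/204.0) = 3.854  (Bax9)
log2(55.21/70.24) = -0.347  (Cdk4)
log2(197.0/441.5) = -1.164  (Nr6)
log2(2999/1262) = 1.249  (Serp10)
Atf2 is most strongly downregulated.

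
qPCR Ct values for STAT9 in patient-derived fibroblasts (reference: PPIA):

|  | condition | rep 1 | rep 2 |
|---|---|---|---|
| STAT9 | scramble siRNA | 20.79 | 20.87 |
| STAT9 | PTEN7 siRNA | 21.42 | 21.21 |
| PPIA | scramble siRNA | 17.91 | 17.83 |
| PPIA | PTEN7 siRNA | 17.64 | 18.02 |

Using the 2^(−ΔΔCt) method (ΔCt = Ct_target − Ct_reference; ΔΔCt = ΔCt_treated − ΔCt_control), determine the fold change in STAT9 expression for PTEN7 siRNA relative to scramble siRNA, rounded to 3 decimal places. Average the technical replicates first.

0.695

Mean Ct: STAT9 scramble siRNA 20.830; STAT9 PTEN7 siRNA 21.315; PPIA scramble siRNA 17.870; PPIA PTEN7 siRNA 17.830
ΔCt(scramble siRNA) = 20.830 − 17.870 = 2.960
ΔCt(PTEN7 siRNA) = 21.315 − 17.830 = 3.485
ΔΔCt = 3.485 − 2.960 = 0.525
Fold change = 2^(−0.525) = 0.6950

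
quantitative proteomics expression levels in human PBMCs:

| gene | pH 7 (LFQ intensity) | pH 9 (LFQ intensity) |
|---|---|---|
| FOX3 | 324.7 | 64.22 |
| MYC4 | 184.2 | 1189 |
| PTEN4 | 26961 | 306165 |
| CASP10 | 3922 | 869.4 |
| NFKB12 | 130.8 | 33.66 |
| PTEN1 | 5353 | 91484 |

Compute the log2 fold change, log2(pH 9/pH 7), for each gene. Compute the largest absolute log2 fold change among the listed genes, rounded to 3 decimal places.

log2(64.22/324.7) = -2.338  (FOX3)
log2(1189/184.2) = 2.690  (MYC4)
log2(306165/26961) = 3.505  (PTEN4)
log2(869.4/3922) = -2.173  (CASP10)
log2(33.66/130.8) = -1.958  (NFKB12)
log2(91484/5353) = 4.095  (PTEN1)
The largest magnitude belongs to PTEN1.

4.095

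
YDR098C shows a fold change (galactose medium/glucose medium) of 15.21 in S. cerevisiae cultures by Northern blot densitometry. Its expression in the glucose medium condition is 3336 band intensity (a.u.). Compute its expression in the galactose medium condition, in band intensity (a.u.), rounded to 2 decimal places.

galactose medium expression = 3336 × 15.21 = 50740.56

50740.56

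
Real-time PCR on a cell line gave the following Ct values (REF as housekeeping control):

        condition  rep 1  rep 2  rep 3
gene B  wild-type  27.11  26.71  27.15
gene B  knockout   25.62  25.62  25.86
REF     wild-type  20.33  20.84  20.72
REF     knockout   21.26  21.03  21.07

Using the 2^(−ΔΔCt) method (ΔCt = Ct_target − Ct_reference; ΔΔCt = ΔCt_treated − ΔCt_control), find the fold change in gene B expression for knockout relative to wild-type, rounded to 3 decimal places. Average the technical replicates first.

3.434

Mean Ct: gene B wild-type 26.990; gene B knockout 25.700; REF wild-type 20.630; REF knockout 21.120
ΔCt(wild-type) = 26.990 − 20.630 = 6.360
ΔCt(knockout) = 25.700 − 21.120 = 4.580
ΔΔCt = 4.580 − 6.360 = -1.780
Fold change = 2^(−(-1.780)) = 2^1.780 = 3.4343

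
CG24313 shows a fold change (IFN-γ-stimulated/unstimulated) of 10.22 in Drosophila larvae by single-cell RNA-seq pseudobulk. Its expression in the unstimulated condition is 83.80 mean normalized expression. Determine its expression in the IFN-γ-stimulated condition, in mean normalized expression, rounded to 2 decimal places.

IFN-γ-stimulated expression = 83.80 × 10.22 = 856.44

856.44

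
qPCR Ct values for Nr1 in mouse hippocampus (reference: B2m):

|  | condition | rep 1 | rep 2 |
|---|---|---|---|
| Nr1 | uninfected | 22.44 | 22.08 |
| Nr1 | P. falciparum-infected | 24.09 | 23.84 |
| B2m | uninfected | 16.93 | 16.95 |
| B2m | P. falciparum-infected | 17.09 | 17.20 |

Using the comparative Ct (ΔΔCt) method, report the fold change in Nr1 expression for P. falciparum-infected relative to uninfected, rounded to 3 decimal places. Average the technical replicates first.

0.354

Mean Ct: Nr1 uninfected 22.260; Nr1 P. falciparum-infected 23.965; B2m uninfected 16.940; B2m P. falciparum-infected 17.145
ΔCt(uninfected) = 22.260 − 16.940 = 5.320
ΔCt(P. falciparum-infected) = 23.965 − 17.145 = 6.820
ΔΔCt = 6.820 − 5.320 = 1.500
Fold change = 2^(−1.500) = 0.3536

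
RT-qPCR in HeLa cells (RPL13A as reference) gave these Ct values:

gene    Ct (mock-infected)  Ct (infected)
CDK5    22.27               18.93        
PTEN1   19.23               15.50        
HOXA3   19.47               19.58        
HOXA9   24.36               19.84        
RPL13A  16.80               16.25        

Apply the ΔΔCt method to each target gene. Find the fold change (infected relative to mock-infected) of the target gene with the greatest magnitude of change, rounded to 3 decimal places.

15.671

CDK5: ΔΔCt = (18.93−16.25) − (22.27−16.80) = 2.68 − 5.47 = -2.79; fold change = 2^2.79 = 6.916
PTEN1: ΔΔCt = (15.50−16.25) − (19.23−16.80) = -0.75 − 2.43 = -3.18; fold change = 2^3.18 = 9.063
HOXA3: ΔΔCt = (19.58−16.25) − (19.47−16.80) = 3.33 − 2.67 = 0.66; fold change = 2^-0.66 = 0.633
HOXA9: ΔΔCt = (19.84−16.25) − (24.36−16.80) = 3.59 − 7.56 = -3.97; fold change = 2^3.97 = 15.671
HOXA9 has the largest |ΔΔCt| = 3.97.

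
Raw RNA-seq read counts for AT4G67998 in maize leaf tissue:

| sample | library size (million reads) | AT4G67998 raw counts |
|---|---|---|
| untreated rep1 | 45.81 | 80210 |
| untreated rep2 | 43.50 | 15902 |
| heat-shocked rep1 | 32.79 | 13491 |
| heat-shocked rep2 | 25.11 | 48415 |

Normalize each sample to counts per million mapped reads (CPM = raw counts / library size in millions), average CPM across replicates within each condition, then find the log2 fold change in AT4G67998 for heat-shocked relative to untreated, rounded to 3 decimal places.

CPM(untreated rep1) = 80210 / 45.81 = 1750.9277
CPM(untreated rep2) = 15902 / 43.50 = 365.5632
CPM(heat-shocked rep1) = 13491 / 32.79 = 411.4364
CPM(heat-shocked rep2) = 48415 / 25.11 = 1928.1163
mean CPM(untreated) = 1058.2455; mean CPM(heat-shocked) = 1169.7764
Fold change = 1169.7764 / 1058.2455 = 1.10539
log2(1.10539) = 0.1446

0.145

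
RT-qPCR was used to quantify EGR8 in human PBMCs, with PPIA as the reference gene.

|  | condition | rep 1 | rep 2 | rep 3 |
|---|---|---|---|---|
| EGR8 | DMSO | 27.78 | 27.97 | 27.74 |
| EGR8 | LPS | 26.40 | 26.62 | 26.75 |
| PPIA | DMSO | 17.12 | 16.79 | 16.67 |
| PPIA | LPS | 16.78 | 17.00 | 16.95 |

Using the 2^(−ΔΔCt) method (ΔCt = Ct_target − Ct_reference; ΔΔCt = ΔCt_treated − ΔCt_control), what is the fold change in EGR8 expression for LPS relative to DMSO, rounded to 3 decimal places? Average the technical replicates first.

2.445

Mean Ct: EGR8 DMSO 27.830; EGR8 LPS 26.590; PPIA DMSO 16.860; PPIA LPS 16.910
ΔCt(DMSO) = 27.830 − 16.860 = 10.970
ΔCt(LPS) = 26.590 − 16.910 = 9.680
ΔΔCt = 9.680 − 10.970 = -1.290
Fold change = 2^(−(-1.290)) = 2^1.290 = 2.4453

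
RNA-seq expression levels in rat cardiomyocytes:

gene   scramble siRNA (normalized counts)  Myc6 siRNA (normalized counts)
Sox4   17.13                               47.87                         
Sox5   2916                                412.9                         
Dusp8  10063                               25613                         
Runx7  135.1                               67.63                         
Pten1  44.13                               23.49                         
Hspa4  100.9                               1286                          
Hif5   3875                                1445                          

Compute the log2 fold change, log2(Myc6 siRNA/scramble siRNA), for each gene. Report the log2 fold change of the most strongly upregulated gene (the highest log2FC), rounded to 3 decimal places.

log2(47.87/17.13) = 1.483  (Sox4)
log2(412.9/2916) = -2.820  (Sox5)
log2(25613/10063) = 1.348  (Dusp8)
log2(67.63/135.1) = -0.998  (Runx7)
log2(23.49/44.13) = -0.910  (Pten1)
log2(1286/100.9) = 3.672  (Hspa4)
log2(1445/3875) = -1.423  (Hif5)
Hspa4 is most strongly upregulated.

3.672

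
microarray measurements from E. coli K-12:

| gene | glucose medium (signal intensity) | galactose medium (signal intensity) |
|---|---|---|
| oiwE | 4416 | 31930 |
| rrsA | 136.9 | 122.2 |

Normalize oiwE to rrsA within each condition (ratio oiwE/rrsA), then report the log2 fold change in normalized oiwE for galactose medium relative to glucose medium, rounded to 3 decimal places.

3.018

oiwE/rrsA (glucose medium) = 4416 / 136.9 = 32.257
oiwE/rrsA (galactose medium) = 31930 / 122.2 = 261.29
Fold change = 261.29 / 32.257 = 8.1003
log2(8.1003) = 3.0180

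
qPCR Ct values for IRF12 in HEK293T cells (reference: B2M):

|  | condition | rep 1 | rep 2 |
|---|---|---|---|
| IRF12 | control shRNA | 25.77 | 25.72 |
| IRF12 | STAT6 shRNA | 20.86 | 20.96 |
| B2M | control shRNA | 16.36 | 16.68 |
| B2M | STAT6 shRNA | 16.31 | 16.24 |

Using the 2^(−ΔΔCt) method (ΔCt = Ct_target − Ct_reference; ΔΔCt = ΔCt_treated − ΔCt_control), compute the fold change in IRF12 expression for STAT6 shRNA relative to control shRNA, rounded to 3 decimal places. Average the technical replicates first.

Mean Ct: IRF12 control shRNA 25.745; IRF12 STAT6 shRNA 20.910; B2M control shRNA 16.520; B2M STAT6 shRNA 16.275
ΔCt(control shRNA) = 25.745 − 16.520 = 9.225
ΔCt(STAT6 shRNA) = 20.910 − 16.275 = 4.635
ΔΔCt = 4.635 − 9.225 = -4.590
Fold change = 2^(−(-4.590)) = 2^4.590 = 24.0839

24.084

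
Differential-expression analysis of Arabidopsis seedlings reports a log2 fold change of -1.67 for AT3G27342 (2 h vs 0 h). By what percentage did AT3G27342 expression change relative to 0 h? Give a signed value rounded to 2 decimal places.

-68.57%

Fold change = 2^(-1.67) = 0.3143
Percent change = (FC − 1) × 100% = (0.3143 − 1) × 100 = -68.57%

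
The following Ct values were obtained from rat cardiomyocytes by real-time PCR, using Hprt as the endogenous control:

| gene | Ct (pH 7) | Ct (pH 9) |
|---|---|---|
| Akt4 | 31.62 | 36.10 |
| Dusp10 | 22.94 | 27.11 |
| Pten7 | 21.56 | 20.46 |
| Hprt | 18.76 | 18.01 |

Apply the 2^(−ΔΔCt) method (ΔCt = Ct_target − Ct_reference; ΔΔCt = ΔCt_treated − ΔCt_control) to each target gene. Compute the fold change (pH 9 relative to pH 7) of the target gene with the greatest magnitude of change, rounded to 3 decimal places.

Akt4: ΔΔCt = (36.10−18.01) − (31.62−18.76) = 18.09 − 12.86 = 5.23; fold change = 2^-5.23 = 0.027
Dusp10: ΔΔCt = (27.11−18.01) − (22.94−18.76) = 9.10 − 4.18 = 4.92; fold change = 2^-4.92 = 0.033
Pten7: ΔΔCt = (20.46−18.01) − (21.56−18.76) = 2.45 − 2.80 = -0.35; fold change = 2^0.35 = 1.275
Akt4 has the largest |ΔΔCt| = 5.23.

0.027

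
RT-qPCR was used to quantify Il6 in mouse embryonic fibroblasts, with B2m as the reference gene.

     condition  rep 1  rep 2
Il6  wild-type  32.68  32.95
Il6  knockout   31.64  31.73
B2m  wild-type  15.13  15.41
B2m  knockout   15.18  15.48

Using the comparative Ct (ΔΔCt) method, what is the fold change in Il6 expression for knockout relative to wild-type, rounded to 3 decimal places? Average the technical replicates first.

Mean Ct: Il6 wild-type 32.815; Il6 knockout 31.685; B2m wild-type 15.270; B2m knockout 15.330
ΔCt(wild-type) = 32.815 − 15.270 = 17.545
ΔCt(knockout) = 31.685 − 15.330 = 16.355
ΔΔCt = 16.355 − 17.545 = -1.190
Fold change = 2^(−(-1.190)) = 2^1.190 = 2.2815

2.282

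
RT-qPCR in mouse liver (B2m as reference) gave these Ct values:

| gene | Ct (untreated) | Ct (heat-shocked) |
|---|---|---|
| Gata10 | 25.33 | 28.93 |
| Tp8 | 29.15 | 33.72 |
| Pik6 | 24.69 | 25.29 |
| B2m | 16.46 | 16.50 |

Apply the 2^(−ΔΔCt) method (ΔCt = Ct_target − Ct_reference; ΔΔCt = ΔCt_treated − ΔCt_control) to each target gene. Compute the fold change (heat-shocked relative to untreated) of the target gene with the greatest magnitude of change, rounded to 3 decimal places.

Gata10: ΔΔCt = (28.93−16.50) − (25.33−16.46) = 12.43 − 8.87 = 3.56; fold change = 2^-3.56 = 0.085
Tp8: ΔΔCt = (33.72−16.50) − (29.15−16.46) = 17.22 − 12.69 = 4.53; fold change = 2^-4.53 = 0.043
Pik6: ΔΔCt = (25.29−16.50) − (24.69−16.46) = 8.79 − 8.23 = 0.56; fold change = 2^-0.56 = 0.678
Tp8 has the largest |ΔΔCt| = 4.53.

0.043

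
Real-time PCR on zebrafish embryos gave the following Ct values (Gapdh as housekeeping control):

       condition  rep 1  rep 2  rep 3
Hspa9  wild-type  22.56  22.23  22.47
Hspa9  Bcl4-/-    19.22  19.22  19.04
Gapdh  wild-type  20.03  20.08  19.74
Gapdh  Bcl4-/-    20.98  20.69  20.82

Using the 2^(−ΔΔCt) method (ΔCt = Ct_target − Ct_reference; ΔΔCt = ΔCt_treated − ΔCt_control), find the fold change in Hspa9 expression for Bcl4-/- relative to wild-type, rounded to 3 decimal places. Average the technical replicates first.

17.630

Mean Ct: Hspa9 wild-type 22.420; Hspa9 Bcl4-/- 19.160; Gapdh wild-type 19.950; Gapdh Bcl4-/- 20.830
ΔCt(wild-type) = 22.420 − 19.950 = 2.470
ΔCt(Bcl4-/-) = 19.160 − 20.830 = -1.670
ΔΔCt = -1.670 − 2.470 = -4.140
Fold change = 2^(−(-4.140)) = 2^4.140 = 17.6305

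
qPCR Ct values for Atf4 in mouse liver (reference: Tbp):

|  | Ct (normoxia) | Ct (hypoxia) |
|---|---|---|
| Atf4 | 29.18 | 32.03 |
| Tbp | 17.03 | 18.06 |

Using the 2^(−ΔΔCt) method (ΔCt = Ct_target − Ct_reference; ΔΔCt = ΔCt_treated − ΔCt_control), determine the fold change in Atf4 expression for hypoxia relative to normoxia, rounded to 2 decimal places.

0.28

ΔCt(normoxia) = 29.180 − 17.030 = 12.150
ΔCt(hypoxia) = 32.030 − 18.060 = 13.970
ΔΔCt = 13.970 − 12.150 = 1.820
Fold change = 2^(−1.820) = 0.283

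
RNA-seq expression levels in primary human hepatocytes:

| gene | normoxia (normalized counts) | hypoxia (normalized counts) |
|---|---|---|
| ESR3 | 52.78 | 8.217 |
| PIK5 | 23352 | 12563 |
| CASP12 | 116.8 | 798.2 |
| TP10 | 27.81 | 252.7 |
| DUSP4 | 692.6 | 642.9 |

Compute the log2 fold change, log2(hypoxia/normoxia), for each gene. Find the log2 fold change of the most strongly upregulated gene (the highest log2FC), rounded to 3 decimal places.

log2(8.217/52.78) = -2.683  (ESR3)
log2(12563/23352) = -0.894  (PIK5)
log2(798.2/116.8) = 2.773  (CASP12)
log2(252.7/27.81) = 3.184  (TP10)
log2(642.9/692.6) = -0.107  (DUSP4)
TP10 is most strongly upregulated.

3.184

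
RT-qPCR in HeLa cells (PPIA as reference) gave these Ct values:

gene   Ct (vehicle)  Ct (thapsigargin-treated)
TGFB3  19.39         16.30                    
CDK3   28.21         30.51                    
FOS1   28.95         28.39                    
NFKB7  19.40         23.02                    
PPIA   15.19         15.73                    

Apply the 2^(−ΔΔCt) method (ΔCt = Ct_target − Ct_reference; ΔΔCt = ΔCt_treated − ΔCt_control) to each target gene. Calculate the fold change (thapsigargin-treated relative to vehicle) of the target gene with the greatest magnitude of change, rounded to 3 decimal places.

12.381

TGFB3: ΔΔCt = (16.30−15.73) − (19.39−15.19) = 0.57 − 4.20 = -3.63; fold change = 2^3.63 = 12.381
CDK3: ΔΔCt = (30.51−15.73) − (28.21−15.19) = 14.78 − 13.02 = 1.76; fold change = 2^-1.76 = 0.295
FOS1: ΔΔCt = (28.39−15.73) − (28.95−15.19) = 12.66 − 13.76 = -1.10; fold change = 2^1.10 = 2.144
NFKB7: ΔΔCt = (23.02−15.73) − (19.40−15.19) = 7.29 − 4.21 = 3.08; fold change = 2^-3.08 = 0.118
TGFB3 has the largest |ΔΔCt| = 3.63.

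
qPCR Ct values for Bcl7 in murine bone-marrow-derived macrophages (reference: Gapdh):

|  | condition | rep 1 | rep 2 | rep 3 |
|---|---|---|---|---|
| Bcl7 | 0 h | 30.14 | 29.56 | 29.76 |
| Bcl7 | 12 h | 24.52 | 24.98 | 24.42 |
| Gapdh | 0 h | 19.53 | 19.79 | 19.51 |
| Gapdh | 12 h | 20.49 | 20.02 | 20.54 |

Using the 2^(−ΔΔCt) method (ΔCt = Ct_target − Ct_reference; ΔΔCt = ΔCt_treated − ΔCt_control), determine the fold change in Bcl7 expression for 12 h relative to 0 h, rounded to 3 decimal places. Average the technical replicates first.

60.548

Mean Ct: Bcl7 0 h 29.820; Bcl7 12 h 24.640; Gapdh 0 h 19.610; Gapdh 12 h 20.350
ΔCt(0 h) = 29.820 − 19.610 = 10.210
ΔCt(12 h) = 24.640 − 20.350 = 4.290
ΔΔCt = 4.290 − 10.210 = -5.920
Fold change = 2^(−(-5.920)) = 2^5.920 = 60.5477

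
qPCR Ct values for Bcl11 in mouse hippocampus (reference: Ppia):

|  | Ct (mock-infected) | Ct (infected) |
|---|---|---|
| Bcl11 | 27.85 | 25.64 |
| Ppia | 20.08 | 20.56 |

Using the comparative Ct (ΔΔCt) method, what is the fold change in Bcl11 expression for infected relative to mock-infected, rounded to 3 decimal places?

ΔCt(mock-infected) = 27.850 − 20.080 = 7.770
ΔCt(infected) = 25.640 − 20.560 = 5.080
ΔΔCt = 5.080 − 7.770 = -2.690
Fold change = 2^(−(-2.690)) = 2^2.690 = 6.4531

6.453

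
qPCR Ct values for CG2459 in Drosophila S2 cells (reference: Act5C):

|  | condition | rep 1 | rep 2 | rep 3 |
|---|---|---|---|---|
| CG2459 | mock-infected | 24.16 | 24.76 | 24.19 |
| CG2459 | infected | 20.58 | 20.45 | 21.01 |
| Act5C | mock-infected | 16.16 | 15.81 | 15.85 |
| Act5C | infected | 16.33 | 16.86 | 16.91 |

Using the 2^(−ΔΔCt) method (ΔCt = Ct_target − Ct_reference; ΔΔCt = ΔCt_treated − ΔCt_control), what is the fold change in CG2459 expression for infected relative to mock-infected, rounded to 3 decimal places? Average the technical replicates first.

21.857

Mean Ct: CG2459 mock-infected 24.370; CG2459 infected 20.680; Act5C mock-infected 15.940; Act5C infected 16.700
ΔCt(mock-infected) = 24.370 − 15.940 = 8.430
ΔCt(infected) = 20.680 − 16.700 = 3.980
ΔΔCt = 3.980 − 8.430 = -4.450
Fold change = 2^(−(-4.450)) = 2^4.450 = 21.8566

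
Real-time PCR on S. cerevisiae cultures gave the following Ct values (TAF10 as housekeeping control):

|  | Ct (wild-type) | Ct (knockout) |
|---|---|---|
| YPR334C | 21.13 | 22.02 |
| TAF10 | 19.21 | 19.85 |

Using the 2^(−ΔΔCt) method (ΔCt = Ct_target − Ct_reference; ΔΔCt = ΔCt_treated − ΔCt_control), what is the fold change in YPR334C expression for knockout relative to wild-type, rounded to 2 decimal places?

ΔCt(wild-type) = 21.130 − 19.210 = 1.920
ΔCt(knockout) = 22.020 − 19.850 = 2.170
ΔΔCt = 2.170 − 1.920 = 0.250
Fold change = 2^(−0.250) = 0.841

0.84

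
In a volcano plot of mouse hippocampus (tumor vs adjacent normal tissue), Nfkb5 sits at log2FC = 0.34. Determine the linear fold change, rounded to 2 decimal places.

1.27

Fold change = 2^(0.34) = 1.266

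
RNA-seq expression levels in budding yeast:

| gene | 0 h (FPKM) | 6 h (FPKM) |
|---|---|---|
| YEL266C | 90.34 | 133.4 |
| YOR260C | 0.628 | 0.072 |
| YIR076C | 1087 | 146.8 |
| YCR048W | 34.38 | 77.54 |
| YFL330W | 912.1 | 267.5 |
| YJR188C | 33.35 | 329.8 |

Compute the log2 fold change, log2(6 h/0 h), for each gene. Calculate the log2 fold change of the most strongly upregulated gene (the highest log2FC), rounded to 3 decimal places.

log2(133.4/90.34) = 0.562  (YEL266C)
log2(0.072/0.628) = -3.125  (YOR260C)
log2(146.8/1087) = -2.888  (YIR076C)
log2(77.54/34.38) = 1.173  (YCR048W)
log2(267.5/912.1) = -1.770  (YFL330W)
log2(329.8/33.35) = 3.306  (YJR188C)
YJR188C is most strongly upregulated.

3.306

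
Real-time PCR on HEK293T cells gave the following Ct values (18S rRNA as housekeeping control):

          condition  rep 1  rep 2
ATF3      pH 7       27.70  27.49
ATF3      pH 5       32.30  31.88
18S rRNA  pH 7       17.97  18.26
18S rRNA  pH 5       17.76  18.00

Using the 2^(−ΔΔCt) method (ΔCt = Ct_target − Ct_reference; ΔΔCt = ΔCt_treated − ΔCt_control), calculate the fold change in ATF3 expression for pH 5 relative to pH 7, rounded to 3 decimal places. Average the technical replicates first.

0.038

Mean Ct: ATF3 pH 7 27.595; ATF3 pH 5 32.090; 18S rRNA pH 7 18.115; 18S rRNA pH 5 17.880
ΔCt(pH 7) = 27.595 − 18.115 = 9.480
ΔCt(pH 5) = 32.090 − 17.880 = 14.210
ΔΔCt = 14.210 − 9.480 = 4.730
Fold change = 2^(−4.730) = 0.0377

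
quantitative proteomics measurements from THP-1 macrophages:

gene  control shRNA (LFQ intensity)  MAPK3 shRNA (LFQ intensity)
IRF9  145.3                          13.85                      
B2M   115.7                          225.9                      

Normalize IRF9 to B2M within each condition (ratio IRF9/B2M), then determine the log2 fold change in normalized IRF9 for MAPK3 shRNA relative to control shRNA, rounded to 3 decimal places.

-4.356

IRF9/B2M (control shRNA) = 145.3 / 115.7 = 1.2558
IRF9/B2M (MAPK3 shRNA) = 13.85 / 225.9 = 0.06131
Fold change = 0.06131 / 1.2558 = 0.0488
log2(0.0488) = -4.3564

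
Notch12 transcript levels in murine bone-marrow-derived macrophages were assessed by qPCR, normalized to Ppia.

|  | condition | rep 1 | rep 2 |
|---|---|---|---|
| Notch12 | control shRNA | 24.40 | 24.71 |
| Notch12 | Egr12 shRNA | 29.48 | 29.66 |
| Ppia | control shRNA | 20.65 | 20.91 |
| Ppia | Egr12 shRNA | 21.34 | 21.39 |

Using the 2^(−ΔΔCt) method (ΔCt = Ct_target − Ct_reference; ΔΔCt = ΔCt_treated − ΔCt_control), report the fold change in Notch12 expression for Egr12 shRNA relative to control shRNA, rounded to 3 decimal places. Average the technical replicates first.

Mean Ct: Notch12 control shRNA 24.555; Notch12 Egr12 shRNA 29.570; Ppia control shRNA 20.780; Ppia Egr12 shRNA 21.365
ΔCt(control shRNA) = 24.555 − 20.780 = 3.775
ΔCt(Egr12 shRNA) = 29.570 − 21.365 = 8.205
ΔΔCt = 8.205 − 3.775 = 4.430
Fold change = 2^(−4.430) = 0.0464

0.046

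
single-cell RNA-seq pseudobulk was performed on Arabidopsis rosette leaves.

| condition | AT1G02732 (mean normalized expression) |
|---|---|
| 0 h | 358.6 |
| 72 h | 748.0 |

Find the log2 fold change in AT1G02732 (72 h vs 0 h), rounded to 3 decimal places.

Fold change = 748.0 / 358.6 = 2.0859
log2(2.0859) = 1.0607

1.061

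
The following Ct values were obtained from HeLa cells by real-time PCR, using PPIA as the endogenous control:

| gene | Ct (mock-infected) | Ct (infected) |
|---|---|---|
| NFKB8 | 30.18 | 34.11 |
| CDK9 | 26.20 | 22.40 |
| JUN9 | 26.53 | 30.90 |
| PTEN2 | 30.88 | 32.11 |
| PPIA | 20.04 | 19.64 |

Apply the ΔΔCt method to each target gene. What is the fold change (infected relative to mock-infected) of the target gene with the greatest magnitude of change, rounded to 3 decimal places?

NFKB8: ΔΔCt = (34.11−19.64) − (30.18−20.04) = 14.47 − 10.14 = 4.33; fold change = 2^-4.33 = 0.050
CDK9: ΔΔCt = (22.40−19.64) − (26.20−20.04) = 2.76 − 6.16 = -3.40; fold change = 2^3.40 = 10.556
JUN9: ΔΔCt = (30.90−19.64) − (26.53−20.04) = 11.26 − 6.49 = 4.77; fold change = 2^-4.77 = 0.037
PTEN2: ΔΔCt = (32.11−19.64) − (30.88−20.04) = 12.47 − 10.84 = 1.63; fold change = 2^-1.63 = 0.323
JUN9 has the largest |ΔΔCt| = 4.77.

0.037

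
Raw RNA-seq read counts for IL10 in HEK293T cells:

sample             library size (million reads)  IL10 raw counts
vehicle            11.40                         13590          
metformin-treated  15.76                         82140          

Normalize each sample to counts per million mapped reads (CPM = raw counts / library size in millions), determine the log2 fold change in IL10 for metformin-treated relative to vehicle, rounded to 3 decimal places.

CPM(vehicle) = 13590 / 11.40 = 1192.1053
CPM(metformin-treated) = 82140 / 15.76 = 5211.9289
Fold change = 5211.9289 / 1192.1053 = 4.37204
log2(4.37204) = 2.1283

2.128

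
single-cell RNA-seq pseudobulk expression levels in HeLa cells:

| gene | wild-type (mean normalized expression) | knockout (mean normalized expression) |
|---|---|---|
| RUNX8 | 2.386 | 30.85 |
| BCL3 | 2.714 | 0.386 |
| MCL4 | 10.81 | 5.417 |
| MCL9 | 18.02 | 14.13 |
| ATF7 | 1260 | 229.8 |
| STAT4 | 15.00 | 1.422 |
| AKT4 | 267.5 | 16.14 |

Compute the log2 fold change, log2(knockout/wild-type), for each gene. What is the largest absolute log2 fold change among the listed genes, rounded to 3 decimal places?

4.051

log2(30.85/2.386) = 3.693  (RUNX8)
log2(0.386/2.714) = -2.814  (BCL3)
log2(5.417/10.81) = -0.997  (MCL4)
log2(14.13/18.02) = -0.351  (MCL9)
log2(229.8/1260) = -2.455  (ATF7)
log2(1.422/15.00) = -3.399  (STAT4)
log2(16.14/267.5) = -4.051  (AKT4)
The largest magnitude belongs to AKT4.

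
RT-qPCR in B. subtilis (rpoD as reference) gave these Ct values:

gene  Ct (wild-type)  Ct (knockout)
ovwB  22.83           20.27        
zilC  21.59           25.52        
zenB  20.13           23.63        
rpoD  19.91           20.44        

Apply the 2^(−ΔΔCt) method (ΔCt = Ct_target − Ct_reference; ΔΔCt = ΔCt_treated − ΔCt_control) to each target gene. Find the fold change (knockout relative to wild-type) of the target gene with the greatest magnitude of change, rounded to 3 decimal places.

0.095

ovwB: ΔΔCt = (20.27−20.44) − (22.83−19.91) = -0.17 − 2.92 = -3.09; fold change = 2^3.09 = 8.515
zilC: ΔΔCt = (25.52−20.44) − (21.59−19.91) = 5.08 − 1.68 = 3.40; fold change = 2^-3.40 = 0.095
zenB: ΔΔCt = (23.63−20.44) − (20.13−19.91) = 3.19 − 0.22 = 2.97; fold change = 2^-2.97 = 0.128
zilC has the largest |ΔΔCt| = 3.40.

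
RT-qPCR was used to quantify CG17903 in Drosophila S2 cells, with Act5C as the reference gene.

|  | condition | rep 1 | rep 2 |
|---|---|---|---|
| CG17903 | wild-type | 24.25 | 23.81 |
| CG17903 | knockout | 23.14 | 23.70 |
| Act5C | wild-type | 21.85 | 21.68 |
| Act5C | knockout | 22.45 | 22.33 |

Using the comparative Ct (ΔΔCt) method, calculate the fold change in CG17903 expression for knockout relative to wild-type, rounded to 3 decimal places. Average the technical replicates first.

2.354

Mean Ct: CG17903 wild-type 24.030; CG17903 knockout 23.420; Act5C wild-type 21.765; Act5C knockout 22.390
ΔCt(wild-type) = 24.030 − 21.765 = 2.265
ΔCt(knockout) = 23.420 − 22.390 = 1.030
ΔΔCt = 1.030 − 2.265 = -1.235
Fold change = 2^(−(-1.235)) = 2^1.235 = 2.3538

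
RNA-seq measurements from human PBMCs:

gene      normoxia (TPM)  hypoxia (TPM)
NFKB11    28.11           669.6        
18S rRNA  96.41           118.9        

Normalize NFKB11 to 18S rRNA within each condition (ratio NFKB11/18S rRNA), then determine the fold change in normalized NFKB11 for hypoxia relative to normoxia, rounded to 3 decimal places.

NFKB11/18S rRNA (normoxia) = 28.11 / 96.41 = 0.29157
NFKB11/18S rRNA (hypoxia) = 669.6 / 118.9 = 5.6316
Fold change = 5.6316 / 0.29157 = 19.3150

19.315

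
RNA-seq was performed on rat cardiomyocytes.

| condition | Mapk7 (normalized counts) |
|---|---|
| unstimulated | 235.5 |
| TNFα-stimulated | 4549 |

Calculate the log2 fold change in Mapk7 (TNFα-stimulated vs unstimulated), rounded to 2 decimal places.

Fold change = 4549 / 235.5 = 19.3163
log2(19.3163) = 4.272

4.27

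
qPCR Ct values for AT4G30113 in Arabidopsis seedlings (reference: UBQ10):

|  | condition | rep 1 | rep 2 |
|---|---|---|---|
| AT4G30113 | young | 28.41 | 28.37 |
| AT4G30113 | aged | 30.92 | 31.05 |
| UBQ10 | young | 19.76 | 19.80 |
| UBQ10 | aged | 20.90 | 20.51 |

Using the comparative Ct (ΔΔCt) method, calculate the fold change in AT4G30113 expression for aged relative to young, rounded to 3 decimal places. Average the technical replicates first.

Mean Ct: AT4G30113 young 28.390; AT4G30113 aged 30.985; UBQ10 young 19.780; UBQ10 aged 20.705
ΔCt(young) = 28.390 − 19.780 = 8.610
ΔCt(aged) = 30.985 − 20.705 = 10.280
ΔΔCt = 10.280 − 8.610 = 1.670
Fold change = 2^(−1.670) = 0.3143

0.314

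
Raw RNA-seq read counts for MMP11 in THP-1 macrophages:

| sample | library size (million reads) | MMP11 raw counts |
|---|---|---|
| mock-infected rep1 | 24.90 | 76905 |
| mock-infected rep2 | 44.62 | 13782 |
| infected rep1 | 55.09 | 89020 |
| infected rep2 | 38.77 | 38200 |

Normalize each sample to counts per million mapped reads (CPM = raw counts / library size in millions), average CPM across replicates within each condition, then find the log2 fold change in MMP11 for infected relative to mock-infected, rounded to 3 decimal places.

CPM(mock-infected rep1) = 76905 / 24.90 = 3088.5542
CPM(mock-infected rep2) = 13782 / 44.62 = 308.8749
CPM(infected rep1) = 89020 / 55.09 = 1615.9013
CPM(infected rep2) = 38200 / 38.77 = 985.2979
mean CPM(mock-infected) = 1698.7146; mean CPM(infected) = 1300.5996
Fold change = 1300.5996 / 1698.7146 = 0.76564
log2(0.76564) = -0.3853

-0.385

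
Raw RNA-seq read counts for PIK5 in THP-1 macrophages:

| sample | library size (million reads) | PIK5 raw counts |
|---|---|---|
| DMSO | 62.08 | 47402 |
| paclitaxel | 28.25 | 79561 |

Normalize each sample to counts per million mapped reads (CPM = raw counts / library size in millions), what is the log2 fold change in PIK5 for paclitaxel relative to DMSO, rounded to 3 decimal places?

CPM(DMSO) = 47402 / 62.08 = 763.5631
CPM(paclitaxel) = 79561 / 28.25 = 2816.3186
Fold change = 2816.3186 / 763.5631 = 3.68839
log2(3.68839) = 1.8830

1.883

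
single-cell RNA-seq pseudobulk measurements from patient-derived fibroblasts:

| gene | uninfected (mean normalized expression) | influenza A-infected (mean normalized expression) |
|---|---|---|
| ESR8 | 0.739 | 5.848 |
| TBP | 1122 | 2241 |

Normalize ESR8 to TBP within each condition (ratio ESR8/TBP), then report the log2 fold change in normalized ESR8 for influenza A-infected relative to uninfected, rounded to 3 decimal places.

1.986

ESR8/TBP (uninfected) = 0.739 / 1122 = 0.00065865
ESR8/TBP (influenza A-infected) = 5.848 / 2241 = 0.0026095
Fold change = 0.0026095 / 0.00065865 = 3.9620
log2(3.9620) = 1.9862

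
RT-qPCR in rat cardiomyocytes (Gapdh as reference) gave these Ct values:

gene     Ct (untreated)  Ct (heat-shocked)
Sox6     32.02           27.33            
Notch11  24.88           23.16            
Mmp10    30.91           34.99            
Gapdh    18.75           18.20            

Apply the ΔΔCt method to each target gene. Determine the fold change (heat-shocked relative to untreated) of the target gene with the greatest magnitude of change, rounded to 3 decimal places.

Sox6: ΔΔCt = (27.33−18.20) − (32.02−18.75) = 9.13 − 13.27 = -4.14; fold change = 2^4.14 = 17.630
Notch11: ΔΔCt = (23.16−18.20) − (24.88−18.75) = 4.96 − 6.13 = -1.17; fold change = 2^1.17 = 2.250
Mmp10: ΔΔCt = (34.99−18.20) − (30.91−18.75) = 16.79 − 12.16 = 4.63; fold change = 2^-4.63 = 0.040
Mmp10 has the largest |ΔΔCt| = 4.63.

0.040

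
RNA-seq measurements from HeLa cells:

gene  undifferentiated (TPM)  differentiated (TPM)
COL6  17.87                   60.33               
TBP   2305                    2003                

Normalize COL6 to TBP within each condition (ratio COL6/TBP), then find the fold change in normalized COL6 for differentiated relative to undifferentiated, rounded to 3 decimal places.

COL6/TBP (undifferentiated) = 17.87 / 2305 = 0.0077527
COL6/TBP (differentiated) = 60.33 / 2003 = 0.03012
Fold change = 0.03012 / 0.0077527 = 3.8851

3.885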